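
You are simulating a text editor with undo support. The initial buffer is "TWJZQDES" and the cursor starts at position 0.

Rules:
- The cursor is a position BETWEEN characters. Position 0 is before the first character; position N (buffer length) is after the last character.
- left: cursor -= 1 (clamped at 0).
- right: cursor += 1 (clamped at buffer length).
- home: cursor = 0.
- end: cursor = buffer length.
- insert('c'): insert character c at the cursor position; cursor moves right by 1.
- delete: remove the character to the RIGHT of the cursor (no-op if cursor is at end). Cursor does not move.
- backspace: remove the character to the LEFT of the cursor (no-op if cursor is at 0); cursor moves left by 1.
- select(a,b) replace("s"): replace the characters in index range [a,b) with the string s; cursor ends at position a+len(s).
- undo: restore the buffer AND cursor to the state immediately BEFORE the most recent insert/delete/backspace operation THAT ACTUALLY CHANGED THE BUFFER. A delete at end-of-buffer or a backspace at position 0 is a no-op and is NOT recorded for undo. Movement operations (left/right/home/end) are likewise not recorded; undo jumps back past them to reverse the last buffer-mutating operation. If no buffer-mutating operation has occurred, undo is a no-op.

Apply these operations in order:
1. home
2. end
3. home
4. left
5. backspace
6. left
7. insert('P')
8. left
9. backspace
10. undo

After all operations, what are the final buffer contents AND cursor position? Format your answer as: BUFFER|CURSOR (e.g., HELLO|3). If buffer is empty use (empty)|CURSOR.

Answer: TWJZQDES|0

Derivation:
After op 1 (home): buf='TWJZQDES' cursor=0
After op 2 (end): buf='TWJZQDES' cursor=8
After op 3 (home): buf='TWJZQDES' cursor=0
After op 4 (left): buf='TWJZQDES' cursor=0
After op 5 (backspace): buf='TWJZQDES' cursor=0
After op 6 (left): buf='TWJZQDES' cursor=0
After op 7 (insert('P')): buf='PTWJZQDES' cursor=1
After op 8 (left): buf='PTWJZQDES' cursor=0
After op 9 (backspace): buf='PTWJZQDES' cursor=0
After op 10 (undo): buf='TWJZQDES' cursor=0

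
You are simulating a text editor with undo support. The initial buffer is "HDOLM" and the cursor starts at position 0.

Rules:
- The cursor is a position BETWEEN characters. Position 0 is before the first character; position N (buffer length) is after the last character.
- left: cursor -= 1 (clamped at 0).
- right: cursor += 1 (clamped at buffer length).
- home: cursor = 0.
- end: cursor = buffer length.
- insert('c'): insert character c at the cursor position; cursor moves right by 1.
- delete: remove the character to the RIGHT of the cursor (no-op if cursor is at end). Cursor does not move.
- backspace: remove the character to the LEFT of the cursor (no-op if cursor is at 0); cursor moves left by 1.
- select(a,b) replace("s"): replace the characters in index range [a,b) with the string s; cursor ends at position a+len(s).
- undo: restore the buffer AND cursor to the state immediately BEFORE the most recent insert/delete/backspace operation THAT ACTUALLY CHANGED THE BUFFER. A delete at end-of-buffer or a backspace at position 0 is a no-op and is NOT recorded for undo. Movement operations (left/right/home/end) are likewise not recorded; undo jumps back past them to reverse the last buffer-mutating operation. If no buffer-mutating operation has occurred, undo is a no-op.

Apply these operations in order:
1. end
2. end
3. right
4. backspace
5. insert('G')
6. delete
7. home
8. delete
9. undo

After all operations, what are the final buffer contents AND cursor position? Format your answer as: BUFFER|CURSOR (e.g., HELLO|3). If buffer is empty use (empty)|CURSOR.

After op 1 (end): buf='HDOLM' cursor=5
After op 2 (end): buf='HDOLM' cursor=5
After op 3 (right): buf='HDOLM' cursor=5
After op 4 (backspace): buf='HDOL' cursor=4
After op 5 (insert('G')): buf='HDOLG' cursor=5
After op 6 (delete): buf='HDOLG' cursor=5
After op 7 (home): buf='HDOLG' cursor=0
After op 8 (delete): buf='DOLG' cursor=0
After op 9 (undo): buf='HDOLG' cursor=0

Answer: HDOLG|0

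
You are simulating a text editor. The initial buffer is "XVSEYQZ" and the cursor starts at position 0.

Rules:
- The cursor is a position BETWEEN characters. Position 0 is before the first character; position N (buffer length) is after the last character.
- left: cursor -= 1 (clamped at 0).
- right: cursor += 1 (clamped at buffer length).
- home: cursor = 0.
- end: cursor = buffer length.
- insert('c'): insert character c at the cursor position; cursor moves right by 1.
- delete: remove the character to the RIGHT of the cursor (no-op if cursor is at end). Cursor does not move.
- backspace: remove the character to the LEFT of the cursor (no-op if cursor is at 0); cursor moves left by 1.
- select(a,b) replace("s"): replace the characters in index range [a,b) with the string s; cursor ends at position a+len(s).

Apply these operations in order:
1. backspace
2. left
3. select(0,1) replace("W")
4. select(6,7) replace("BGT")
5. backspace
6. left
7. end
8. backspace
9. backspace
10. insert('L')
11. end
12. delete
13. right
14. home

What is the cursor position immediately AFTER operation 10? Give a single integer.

Answer: 7

Derivation:
After op 1 (backspace): buf='XVSEYQZ' cursor=0
After op 2 (left): buf='XVSEYQZ' cursor=0
After op 3 (select(0,1) replace("W")): buf='WVSEYQZ' cursor=1
After op 4 (select(6,7) replace("BGT")): buf='WVSEYQBGT' cursor=9
After op 5 (backspace): buf='WVSEYQBG' cursor=8
After op 6 (left): buf='WVSEYQBG' cursor=7
After op 7 (end): buf='WVSEYQBG' cursor=8
After op 8 (backspace): buf='WVSEYQB' cursor=7
After op 9 (backspace): buf='WVSEYQ' cursor=6
After op 10 (insert('L')): buf='WVSEYQL' cursor=7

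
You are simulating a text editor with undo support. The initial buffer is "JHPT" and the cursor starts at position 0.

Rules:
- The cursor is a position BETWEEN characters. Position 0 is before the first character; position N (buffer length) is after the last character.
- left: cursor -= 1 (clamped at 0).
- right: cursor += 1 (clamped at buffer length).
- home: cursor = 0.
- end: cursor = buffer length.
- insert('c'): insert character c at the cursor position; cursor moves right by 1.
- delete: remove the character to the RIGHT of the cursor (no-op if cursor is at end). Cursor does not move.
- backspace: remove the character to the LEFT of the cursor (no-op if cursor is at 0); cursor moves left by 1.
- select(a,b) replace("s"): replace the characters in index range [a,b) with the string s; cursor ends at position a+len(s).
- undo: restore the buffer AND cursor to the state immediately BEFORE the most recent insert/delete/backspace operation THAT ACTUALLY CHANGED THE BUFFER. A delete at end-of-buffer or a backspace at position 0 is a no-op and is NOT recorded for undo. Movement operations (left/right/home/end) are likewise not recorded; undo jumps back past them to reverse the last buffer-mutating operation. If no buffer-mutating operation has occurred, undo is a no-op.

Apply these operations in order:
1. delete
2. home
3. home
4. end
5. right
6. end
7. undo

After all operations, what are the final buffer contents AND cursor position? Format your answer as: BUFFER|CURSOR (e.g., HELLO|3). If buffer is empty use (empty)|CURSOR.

Answer: JHPT|0

Derivation:
After op 1 (delete): buf='HPT' cursor=0
After op 2 (home): buf='HPT' cursor=0
After op 3 (home): buf='HPT' cursor=0
After op 4 (end): buf='HPT' cursor=3
After op 5 (right): buf='HPT' cursor=3
After op 6 (end): buf='HPT' cursor=3
After op 7 (undo): buf='JHPT' cursor=0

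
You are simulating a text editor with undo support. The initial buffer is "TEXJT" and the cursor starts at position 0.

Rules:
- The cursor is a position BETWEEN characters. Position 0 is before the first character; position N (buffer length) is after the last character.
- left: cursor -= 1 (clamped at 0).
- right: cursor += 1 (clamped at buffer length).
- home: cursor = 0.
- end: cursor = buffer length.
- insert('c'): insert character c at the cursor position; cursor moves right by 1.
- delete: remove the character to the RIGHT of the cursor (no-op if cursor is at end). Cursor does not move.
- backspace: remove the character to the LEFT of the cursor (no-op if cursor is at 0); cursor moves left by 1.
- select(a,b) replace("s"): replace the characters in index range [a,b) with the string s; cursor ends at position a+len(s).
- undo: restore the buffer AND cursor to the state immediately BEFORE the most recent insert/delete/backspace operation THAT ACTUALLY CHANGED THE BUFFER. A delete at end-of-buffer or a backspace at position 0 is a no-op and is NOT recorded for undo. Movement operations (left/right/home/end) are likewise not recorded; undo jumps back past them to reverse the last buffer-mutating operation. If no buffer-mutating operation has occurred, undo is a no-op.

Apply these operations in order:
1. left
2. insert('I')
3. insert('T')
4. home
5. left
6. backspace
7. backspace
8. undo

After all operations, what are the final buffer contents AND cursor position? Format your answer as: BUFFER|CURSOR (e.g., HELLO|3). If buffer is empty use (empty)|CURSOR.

After op 1 (left): buf='TEXJT' cursor=0
After op 2 (insert('I')): buf='ITEXJT' cursor=1
After op 3 (insert('T')): buf='ITTEXJT' cursor=2
After op 4 (home): buf='ITTEXJT' cursor=0
After op 5 (left): buf='ITTEXJT' cursor=0
After op 6 (backspace): buf='ITTEXJT' cursor=0
After op 7 (backspace): buf='ITTEXJT' cursor=0
After op 8 (undo): buf='ITEXJT' cursor=1

Answer: ITEXJT|1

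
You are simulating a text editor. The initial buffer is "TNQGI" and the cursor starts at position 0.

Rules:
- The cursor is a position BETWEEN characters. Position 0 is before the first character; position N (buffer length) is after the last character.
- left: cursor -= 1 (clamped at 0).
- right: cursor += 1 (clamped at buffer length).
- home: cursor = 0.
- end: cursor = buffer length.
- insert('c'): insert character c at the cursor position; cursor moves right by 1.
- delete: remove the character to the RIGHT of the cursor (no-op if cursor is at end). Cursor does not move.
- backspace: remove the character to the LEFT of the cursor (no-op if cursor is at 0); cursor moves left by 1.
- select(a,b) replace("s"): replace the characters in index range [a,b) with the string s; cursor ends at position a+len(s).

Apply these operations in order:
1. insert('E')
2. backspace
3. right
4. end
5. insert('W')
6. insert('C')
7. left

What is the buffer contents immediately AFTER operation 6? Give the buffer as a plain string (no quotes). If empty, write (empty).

Answer: TNQGIWC

Derivation:
After op 1 (insert('E')): buf='ETNQGI' cursor=1
After op 2 (backspace): buf='TNQGI' cursor=0
After op 3 (right): buf='TNQGI' cursor=1
After op 4 (end): buf='TNQGI' cursor=5
After op 5 (insert('W')): buf='TNQGIW' cursor=6
After op 6 (insert('C')): buf='TNQGIWC' cursor=7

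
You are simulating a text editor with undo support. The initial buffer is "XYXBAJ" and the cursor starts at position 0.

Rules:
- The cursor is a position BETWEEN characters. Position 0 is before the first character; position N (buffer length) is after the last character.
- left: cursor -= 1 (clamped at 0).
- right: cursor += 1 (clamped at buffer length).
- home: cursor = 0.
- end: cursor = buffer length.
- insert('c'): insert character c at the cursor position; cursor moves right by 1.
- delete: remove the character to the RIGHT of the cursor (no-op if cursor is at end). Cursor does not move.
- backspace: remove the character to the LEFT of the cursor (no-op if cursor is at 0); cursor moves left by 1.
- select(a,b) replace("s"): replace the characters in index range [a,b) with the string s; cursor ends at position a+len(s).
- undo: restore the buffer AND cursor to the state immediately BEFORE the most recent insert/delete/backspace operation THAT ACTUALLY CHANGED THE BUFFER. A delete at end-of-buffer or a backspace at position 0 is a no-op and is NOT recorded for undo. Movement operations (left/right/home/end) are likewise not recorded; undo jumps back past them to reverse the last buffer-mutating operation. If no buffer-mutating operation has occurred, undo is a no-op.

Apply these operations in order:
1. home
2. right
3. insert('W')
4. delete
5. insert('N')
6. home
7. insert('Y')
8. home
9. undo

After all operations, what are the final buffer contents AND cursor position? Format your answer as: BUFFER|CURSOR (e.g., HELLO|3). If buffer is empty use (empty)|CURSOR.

After op 1 (home): buf='XYXBAJ' cursor=0
After op 2 (right): buf='XYXBAJ' cursor=1
After op 3 (insert('W')): buf='XWYXBAJ' cursor=2
After op 4 (delete): buf='XWXBAJ' cursor=2
After op 5 (insert('N')): buf='XWNXBAJ' cursor=3
After op 6 (home): buf='XWNXBAJ' cursor=0
After op 7 (insert('Y')): buf='YXWNXBAJ' cursor=1
After op 8 (home): buf='YXWNXBAJ' cursor=0
After op 9 (undo): buf='XWNXBAJ' cursor=0

Answer: XWNXBAJ|0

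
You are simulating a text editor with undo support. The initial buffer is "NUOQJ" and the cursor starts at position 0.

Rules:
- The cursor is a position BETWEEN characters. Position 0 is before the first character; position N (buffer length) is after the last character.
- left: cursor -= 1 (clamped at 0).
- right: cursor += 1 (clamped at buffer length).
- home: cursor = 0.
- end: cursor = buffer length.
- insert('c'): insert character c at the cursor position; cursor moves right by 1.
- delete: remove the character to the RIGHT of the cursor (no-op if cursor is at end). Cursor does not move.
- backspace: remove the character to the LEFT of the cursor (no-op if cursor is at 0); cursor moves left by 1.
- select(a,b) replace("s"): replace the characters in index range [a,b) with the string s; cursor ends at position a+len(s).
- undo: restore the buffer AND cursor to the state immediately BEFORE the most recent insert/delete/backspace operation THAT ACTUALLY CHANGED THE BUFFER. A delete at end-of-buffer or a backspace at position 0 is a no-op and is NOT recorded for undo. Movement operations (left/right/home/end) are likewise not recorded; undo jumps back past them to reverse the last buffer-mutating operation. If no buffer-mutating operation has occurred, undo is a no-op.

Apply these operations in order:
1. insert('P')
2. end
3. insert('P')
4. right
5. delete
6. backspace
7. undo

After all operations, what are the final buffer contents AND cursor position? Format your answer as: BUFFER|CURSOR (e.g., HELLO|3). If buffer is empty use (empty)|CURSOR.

After op 1 (insert('P')): buf='PNUOQJ' cursor=1
After op 2 (end): buf='PNUOQJ' cursor=6
After op 3 (insert('P')): buf='PNUOQJP' cursor=7
After op 4 (right): buf='PNUOQJP' cursor=7
After op 5 (delete): buf='PNUOQJP' cursor=7
After op 6 (backspace): buf='PNUOQJ' cursor=6
After op 7 (undo): buf='PNUOQJP' cursor=7

Answer: PNUOQJP|7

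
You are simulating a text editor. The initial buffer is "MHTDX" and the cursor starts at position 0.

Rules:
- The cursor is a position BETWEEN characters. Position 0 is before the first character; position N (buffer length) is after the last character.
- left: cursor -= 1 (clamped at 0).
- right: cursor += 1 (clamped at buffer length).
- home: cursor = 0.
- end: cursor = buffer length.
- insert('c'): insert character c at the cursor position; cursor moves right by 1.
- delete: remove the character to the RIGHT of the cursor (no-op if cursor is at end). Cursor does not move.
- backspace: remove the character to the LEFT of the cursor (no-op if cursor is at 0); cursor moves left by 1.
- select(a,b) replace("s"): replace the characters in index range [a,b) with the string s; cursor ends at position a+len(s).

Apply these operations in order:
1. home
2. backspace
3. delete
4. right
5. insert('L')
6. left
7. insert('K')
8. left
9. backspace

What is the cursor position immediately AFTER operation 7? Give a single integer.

Answer: 2

Derivation:
After op 1 (home): buf='MHTDX' cursor=0
After op 2 (backspace): buf='MHTDX' cursor=0
After op 3 (delete): buf='HTDX' cursor=0
After op 4 (right): buf='HTDX' cursor=1
After op 5 (insert('L')): buf='HLTDX' cursor=2
After op 6 (left): buf='HLTDX' cursor=1
After op 7 (insert('K')): buf='HKLTDX' cursor=2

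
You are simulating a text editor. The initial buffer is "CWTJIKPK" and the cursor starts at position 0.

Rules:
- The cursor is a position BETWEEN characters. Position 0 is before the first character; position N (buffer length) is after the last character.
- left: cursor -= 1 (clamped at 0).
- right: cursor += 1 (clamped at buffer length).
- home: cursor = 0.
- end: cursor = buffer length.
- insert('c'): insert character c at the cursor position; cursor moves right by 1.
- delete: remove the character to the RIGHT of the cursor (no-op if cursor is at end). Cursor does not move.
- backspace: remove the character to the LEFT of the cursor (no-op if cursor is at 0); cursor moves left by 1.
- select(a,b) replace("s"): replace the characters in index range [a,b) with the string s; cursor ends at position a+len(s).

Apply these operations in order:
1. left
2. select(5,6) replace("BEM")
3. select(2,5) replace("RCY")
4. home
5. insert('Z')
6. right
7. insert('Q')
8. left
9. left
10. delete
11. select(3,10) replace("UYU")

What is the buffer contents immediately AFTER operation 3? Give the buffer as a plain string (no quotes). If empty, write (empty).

After op 1 (left): buf='CWTJIKPK' cursor=0
After op 2 (select(5,6) replace("BEM")): buf='CWTJIBEMPK' cursor=8
After op 3 (select(2,5) replace("RCY")): buf='CWRCYBEMPK' cursor=5

Answer: CWRCYBEMPK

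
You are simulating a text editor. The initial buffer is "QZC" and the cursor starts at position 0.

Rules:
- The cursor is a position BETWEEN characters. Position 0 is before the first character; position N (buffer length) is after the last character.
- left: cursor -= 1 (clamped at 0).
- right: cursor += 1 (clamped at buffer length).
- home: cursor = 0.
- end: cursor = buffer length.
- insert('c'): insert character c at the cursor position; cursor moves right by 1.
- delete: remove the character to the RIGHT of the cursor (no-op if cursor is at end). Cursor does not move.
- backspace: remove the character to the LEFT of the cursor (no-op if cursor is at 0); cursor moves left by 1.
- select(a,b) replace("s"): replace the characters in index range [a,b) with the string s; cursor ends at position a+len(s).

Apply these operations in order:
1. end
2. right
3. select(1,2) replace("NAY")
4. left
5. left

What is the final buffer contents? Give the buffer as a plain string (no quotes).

Answer: QNAYC

Derivation:
After op 1 (end): buf='QZC' cursor=3
After op 2 (right): buf='QZC' cursor=3
After op 3 (select(1,2) replace("NAY")): buf='QNAYC' cursor=4
After op 4 (left): buf='QNAYC' cursor=3
After op 5 (left): buf='QNAYC' cursor=2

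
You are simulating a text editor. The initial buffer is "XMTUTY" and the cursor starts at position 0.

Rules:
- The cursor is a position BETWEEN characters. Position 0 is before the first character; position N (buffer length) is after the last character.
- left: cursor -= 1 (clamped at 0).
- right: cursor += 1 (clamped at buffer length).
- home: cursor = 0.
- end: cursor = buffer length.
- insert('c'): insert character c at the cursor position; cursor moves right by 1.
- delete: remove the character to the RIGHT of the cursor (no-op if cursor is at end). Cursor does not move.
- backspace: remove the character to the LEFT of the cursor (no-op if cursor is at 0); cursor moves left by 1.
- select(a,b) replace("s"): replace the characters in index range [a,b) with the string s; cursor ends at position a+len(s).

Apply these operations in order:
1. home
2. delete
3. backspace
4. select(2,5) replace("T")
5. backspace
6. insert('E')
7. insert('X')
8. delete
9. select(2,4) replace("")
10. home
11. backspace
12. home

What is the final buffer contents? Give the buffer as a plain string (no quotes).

Answer: MT

Derivation:
After op 1 (home): buf='XMTUTY' cursor=0
After op 2 (delete): buf='MTUTY' cursor=0
After op 3 (backspace): buf='MTUTY' cursor=0
After op 4 (select(2,5) replace("T")): buf='MTT' cursor=3
After op 5 (backspace): buf='MT' cursor=2
After op 6 (insert('E')): buf='MTE' cursor=3
After op 7 (insert('X')): buf='MTEX' cursor=4
After op 8 (delete): buf='MTEX' cursor=4
After op 9 (select(2,4) replace("")): buf='MT' cursor=2
After op 10 (home): buf='MT' cursor=0
After op 11 (backspace): buf='MT' cursor=0
After op 12 (home): buf='MT' cursor=0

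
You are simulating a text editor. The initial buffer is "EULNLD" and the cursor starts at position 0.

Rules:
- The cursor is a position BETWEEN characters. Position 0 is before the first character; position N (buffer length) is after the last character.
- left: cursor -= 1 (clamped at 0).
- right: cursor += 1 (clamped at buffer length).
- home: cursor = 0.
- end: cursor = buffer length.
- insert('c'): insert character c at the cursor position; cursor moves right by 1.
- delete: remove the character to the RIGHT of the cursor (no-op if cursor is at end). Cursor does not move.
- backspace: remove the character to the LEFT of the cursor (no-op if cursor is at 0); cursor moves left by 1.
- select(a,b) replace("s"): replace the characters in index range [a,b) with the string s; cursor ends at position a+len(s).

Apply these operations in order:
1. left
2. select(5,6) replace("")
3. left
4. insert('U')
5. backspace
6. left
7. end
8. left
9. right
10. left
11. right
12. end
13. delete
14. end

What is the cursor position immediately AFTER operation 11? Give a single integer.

Answer: 5

Derivation:
After op 1 (left): buf='EULNLD' cursor=0
After op 2 (select(5,6) replace("")): buf='EULNL' cursor=5
After op 3 (left): buf='EULNL' cursor=4
After op 4 (insert('U')): buf='EULNUL' cursor=5
After op 5 (backspace): buf='EULNL' cursor=4
After op 6 (left): buf='EULNL' cursor=3
After op 7 (end): buf='EULNL' cursor=5
After op 8 (left): buf='EULNL' cursor=4
After op 9 (right): buf='EULNL' cursor=5
After op 10 (left): buf='EULNL' cursor=4
After op 11 (right): buf='EULNL' cursor=5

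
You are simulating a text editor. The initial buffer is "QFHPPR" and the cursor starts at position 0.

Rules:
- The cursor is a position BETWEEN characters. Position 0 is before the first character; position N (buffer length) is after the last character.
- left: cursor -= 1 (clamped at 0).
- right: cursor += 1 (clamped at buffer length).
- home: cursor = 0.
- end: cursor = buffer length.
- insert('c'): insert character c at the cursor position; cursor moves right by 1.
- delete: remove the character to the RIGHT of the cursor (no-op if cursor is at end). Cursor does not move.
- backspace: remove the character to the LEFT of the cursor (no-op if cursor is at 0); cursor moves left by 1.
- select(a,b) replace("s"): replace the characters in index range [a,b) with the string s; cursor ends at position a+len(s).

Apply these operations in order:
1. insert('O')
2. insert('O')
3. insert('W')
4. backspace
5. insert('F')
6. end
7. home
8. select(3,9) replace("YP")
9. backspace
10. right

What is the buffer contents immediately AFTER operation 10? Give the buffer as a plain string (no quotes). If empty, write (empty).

Answer: OOFY

Derivation:
After op 1 (insert('O')): buf='OQFHPPR' cursor=1
After op 2 (insert('O')): buf='OOQFHPPR' cursor=2
After op 3 (insert('W')): buf='OOWQFHPPR' cursor=3
After op 4 (backspace): buf='OOQFHPPR' cursor=2
After op 5 (insert('F')): buf='OOFQFHPPR' cursor=3
After op 6 (end): buf='OOFQFHPPR' cursor=9
After op 7 (home): buf='OOFQFHPPR' cursor=0
After op 8 (select(3,9) replace("YP")): buf='OOFYP' cursor=5
After op 9 (backspace): buf='OOFY' cursor=4
After op 10 (right): buf='OOFY' cursor=4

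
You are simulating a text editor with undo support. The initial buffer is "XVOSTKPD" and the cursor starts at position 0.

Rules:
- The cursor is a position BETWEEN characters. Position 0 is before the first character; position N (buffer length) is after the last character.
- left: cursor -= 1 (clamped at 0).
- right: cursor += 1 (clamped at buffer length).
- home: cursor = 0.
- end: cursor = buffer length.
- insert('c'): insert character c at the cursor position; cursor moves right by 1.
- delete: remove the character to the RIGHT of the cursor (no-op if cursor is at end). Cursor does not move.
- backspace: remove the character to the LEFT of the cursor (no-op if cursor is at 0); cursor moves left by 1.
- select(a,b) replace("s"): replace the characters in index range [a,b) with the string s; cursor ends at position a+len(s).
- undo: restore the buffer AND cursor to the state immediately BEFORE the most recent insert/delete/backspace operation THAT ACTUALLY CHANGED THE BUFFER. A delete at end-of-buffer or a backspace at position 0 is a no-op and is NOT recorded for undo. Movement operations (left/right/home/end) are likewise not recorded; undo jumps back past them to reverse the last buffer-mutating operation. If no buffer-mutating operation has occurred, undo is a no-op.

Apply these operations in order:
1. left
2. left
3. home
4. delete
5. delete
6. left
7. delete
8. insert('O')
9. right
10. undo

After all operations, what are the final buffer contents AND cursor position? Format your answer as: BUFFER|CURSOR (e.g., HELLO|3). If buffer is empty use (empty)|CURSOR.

After op 1 (left): buf='XVOSTKPD' cursor=0
After op 2 (left): buf='XVOSTKPD' cursor=0
After op 3 (home): buf='XVOSTKPD' cursor=0
After op 4 (delete): buf='VOSTKPD' cursor=0
After op 5 (delete): buf='OSTKPD' cursor=0
After op 6 (left): buf='OSTKPD' cursor=0
After op 7 (delete): buf='STKPD' cursor=0
After op 8 (insert('O')): buf='OSTKPD' cursor=1
After op 9 (right): buf='OSTKPD' cursor=2
After op 10 (undo): buf='STKPD' cursor=0

Answer: STKPD|0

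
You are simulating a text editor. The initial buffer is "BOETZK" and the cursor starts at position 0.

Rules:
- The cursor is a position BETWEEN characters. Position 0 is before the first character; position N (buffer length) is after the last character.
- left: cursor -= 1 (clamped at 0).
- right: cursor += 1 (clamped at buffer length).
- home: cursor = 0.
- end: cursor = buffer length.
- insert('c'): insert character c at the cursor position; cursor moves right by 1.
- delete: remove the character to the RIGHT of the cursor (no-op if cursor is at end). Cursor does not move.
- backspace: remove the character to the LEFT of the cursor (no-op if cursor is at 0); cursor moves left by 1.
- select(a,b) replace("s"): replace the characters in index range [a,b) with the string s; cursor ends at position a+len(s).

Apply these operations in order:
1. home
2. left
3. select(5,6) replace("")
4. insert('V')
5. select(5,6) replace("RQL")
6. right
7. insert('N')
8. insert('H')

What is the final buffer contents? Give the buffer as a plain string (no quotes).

Answer: BOETZRQLNH

Derivation:
After op 1 (home): buf='BOETZK' cursor=0
After op 2 (left): buf='BOETZK' cursor=0
After op 3 (select(5,6) replace("")): buf='BOETZ' cursor=5
After op 4 (insert('V')): buf='BOETZV' cursor=6
After op 5 (select(5,6) replace("RQL")): buf='BOETZRQL' cursor=8
After op 6 (right): buf='BOETZRQL' cursor=8
After op 7 (insert('N')): buf='BOETZRQLN' cursor=9
After op 8 (insert('H')): buf='BOETZRQLNH' cursor=10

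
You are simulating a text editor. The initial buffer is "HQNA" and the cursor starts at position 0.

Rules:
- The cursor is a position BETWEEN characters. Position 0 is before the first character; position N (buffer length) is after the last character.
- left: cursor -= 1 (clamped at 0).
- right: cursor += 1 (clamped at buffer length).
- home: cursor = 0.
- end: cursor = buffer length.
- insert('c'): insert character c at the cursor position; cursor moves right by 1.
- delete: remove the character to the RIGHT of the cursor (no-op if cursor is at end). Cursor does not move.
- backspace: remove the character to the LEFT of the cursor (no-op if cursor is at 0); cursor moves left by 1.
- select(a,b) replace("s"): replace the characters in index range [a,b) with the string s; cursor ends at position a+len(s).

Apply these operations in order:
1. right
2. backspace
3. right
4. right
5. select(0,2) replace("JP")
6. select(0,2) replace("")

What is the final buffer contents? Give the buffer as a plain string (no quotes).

After op 1 (right): buf='HQNA' cursor=1
After op 2 (backspace): buf='QNA' cursor=0
After op 3 (right): buf='QNA' cursor=1
After op 4 (right): buf='QNA' cursor=2
After op 5 (select(0,2) replace("JP")): buf='JPA' cursor=2
After op 6 (select(0,2) replace("")): buf='A' cursor=0

Answer: A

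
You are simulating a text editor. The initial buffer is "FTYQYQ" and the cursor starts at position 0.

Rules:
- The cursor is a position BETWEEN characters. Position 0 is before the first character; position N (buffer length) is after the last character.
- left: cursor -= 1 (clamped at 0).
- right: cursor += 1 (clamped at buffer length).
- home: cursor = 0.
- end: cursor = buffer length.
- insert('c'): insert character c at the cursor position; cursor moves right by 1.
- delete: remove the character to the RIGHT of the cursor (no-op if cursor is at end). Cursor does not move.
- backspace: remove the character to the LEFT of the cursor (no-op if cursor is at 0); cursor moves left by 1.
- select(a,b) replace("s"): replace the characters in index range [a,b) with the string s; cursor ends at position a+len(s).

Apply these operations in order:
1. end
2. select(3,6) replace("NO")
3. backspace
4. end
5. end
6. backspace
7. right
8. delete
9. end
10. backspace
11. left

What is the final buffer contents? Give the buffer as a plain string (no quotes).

After op 1 (end): buf='FTYQYQ' cursor=6
After op 2 (select(3,6) replace("NO")): buf='FTYNO' cursor=5
After op 3 (backspace): buf='FTYN' cursor=4
After op 4 (end): buf='FTYN' cursor=4
After op 5 (end): buf='FTYN' cursor=4
After op 6 (backspace): buf='FTY' cursor=3
After op 7 (right): buf='FTY' cursor=3
After op 8 (delete): buf='FTY' cursor=3
After op 9 (end): buf='FTY' cursor=3
After op 10 (backspace): buf='FT' cursor=2
After op 11 (left): buf='FT' cursor=1

Answer: FT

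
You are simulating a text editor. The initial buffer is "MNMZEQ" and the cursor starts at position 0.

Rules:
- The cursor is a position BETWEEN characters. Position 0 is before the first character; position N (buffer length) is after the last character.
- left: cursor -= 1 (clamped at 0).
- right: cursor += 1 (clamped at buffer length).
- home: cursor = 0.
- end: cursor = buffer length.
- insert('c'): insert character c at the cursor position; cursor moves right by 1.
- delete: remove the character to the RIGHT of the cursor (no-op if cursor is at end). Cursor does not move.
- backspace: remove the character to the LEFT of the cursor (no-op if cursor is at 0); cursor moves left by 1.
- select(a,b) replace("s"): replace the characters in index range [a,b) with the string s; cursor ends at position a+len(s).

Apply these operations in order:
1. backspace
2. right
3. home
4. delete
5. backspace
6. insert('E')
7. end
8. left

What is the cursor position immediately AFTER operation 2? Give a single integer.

After op 1 (backspace): buf='MNMZEQ' cursor=0
After op 2 (right): buf='MNMZEQ' cursor=1

Answer: 1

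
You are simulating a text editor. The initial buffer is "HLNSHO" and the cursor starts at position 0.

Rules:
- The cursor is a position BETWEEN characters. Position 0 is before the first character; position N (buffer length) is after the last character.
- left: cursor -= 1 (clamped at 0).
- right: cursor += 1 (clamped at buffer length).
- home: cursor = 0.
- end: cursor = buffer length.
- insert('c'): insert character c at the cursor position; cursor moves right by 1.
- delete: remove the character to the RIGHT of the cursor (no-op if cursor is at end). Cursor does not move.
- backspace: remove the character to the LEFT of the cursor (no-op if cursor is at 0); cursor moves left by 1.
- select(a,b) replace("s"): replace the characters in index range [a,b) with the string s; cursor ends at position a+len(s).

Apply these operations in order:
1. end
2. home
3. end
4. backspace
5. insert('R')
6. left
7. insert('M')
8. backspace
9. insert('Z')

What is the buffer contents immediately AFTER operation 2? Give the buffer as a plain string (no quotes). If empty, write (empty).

After op 1 (end): buf='HLNSHO' cursor=6
After op 2 (home): buf='HLNSHO' cursor=0

Answer: HLNSHO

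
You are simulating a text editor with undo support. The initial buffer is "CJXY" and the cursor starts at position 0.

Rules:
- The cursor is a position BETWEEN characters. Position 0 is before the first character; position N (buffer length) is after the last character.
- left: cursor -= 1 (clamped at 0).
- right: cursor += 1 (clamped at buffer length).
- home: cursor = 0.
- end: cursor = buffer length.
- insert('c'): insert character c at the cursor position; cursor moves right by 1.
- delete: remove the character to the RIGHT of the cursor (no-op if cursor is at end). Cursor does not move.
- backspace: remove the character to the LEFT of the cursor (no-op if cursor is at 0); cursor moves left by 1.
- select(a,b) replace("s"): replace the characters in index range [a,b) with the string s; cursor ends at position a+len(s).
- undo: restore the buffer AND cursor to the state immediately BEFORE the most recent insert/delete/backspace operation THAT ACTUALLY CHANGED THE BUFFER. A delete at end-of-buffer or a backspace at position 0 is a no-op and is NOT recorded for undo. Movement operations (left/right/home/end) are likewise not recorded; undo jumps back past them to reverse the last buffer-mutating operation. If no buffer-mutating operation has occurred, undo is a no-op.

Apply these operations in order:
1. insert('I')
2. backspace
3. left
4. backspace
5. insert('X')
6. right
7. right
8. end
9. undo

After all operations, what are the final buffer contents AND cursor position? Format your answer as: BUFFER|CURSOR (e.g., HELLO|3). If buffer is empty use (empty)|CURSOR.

After op 1 (insert('I')): buf='ICJXY' cursor=1
After op 2 (backspace): buf='CJXY' cursor=0
After op 3 (left): buf='CJXY' cursor=0
After op 4 (backspace): buf='CJXY' cursor=0
After op 5 (insert('X')): buf='XCJXY' cursor=1
After op 6 (right): buf='XCJXY' cursor=2
After op 7 (right): buf='XCJXY' cursor=3
After op 8 (end): buf='XCJXY' cursor=5
After op 9 (undo): buf='CJXY' cursor=0

Answer: CJXY|0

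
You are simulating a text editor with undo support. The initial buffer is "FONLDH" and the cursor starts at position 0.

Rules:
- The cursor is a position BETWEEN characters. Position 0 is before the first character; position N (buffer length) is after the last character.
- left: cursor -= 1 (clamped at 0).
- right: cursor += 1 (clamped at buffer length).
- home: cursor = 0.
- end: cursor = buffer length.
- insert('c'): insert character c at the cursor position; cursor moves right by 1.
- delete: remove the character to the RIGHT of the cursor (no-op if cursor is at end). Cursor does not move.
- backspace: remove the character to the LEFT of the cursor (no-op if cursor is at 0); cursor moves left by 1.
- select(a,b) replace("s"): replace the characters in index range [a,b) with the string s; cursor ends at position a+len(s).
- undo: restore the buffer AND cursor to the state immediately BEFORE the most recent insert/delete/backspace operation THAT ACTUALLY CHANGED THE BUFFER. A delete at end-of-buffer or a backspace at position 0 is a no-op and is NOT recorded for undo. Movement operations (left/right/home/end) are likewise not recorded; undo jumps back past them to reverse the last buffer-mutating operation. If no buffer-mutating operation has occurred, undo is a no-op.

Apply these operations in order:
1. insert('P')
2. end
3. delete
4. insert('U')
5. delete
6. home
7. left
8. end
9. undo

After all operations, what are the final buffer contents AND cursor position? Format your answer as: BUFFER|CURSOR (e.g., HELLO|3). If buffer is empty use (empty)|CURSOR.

After op 1 (insert('P')): buf='PFONLDH' cursor=1
After op 2 (end): buf='PFONLDH' cursor=7
After op 3 (delete): buf='PFONLDH' cursor=7
After op 4 (insert('U')): buf='PFONLDHU' cursor=8
After op 5 (delete): buf='PFONLDHU' cursor=8
After op 6 (home): buf='PFONLDHU' cursor=0
After op 7 (left): buf='PFONLDHU' cursor=0
After op 8 (end): buf='PFONLDHU' cursor=8
After op 9 (undo): buf='PFONLDH' cursor=7

Answer: PFONLDH|7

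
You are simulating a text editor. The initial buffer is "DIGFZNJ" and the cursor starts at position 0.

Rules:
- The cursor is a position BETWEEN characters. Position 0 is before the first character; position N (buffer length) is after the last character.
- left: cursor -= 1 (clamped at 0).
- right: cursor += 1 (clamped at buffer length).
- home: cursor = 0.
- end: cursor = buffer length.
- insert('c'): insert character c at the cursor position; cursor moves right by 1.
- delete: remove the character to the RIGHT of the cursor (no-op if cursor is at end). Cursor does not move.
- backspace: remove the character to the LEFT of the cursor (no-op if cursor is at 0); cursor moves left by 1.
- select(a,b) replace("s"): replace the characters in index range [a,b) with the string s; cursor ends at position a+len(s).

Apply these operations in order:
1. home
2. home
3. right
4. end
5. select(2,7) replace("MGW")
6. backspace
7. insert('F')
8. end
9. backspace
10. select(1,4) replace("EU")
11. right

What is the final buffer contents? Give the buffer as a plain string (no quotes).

After op 1 (home): buf='DIGFZNJ' cursor=0
After op 2 (home): buf='DIGFZNJ' cursor=0
After op 3 (right): buf='DIGFZNJ' cursor=1
After op 4 (end): buf='DIGFZNJ' cursor=7
After op 5 (select(2,7) replace("MGW")): buf='DIMGW' cursor=5
After op 6 (backspace): buf='DIMG' cursor=4
After op 7 (insert('F')): buf='DIMGF' cursor=5
After op 8 (end): buf='DIMGF' cursor=5
After op 9 (backspace): buf='DIMG' cursor=4
After op 10 (select(1,4) replace("EU")): buf='DEU' cursor=3
After op 11 (right): buf='DEU' cursor=3

Answer: DEU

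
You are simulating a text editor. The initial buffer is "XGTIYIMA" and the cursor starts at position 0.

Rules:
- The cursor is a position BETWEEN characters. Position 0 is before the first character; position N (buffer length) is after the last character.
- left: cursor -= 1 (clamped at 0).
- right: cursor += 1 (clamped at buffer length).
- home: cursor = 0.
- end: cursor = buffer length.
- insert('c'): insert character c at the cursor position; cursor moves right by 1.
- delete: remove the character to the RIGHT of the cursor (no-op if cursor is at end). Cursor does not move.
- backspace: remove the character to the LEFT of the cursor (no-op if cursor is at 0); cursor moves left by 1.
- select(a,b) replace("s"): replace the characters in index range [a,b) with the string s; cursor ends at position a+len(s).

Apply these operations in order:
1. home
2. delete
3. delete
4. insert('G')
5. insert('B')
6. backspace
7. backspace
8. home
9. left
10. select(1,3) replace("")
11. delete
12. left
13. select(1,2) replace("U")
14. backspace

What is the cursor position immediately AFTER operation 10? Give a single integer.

After op 1 (home): buf='XGTIYIMA' cursor=0
After op 2 (delete): buf='GTIYIMA' cursor=0
After op 3 (delete): buf='TIYIMA' cursor=0
After op 4 (insert('G')): buf='GTIYIMA' cursor=1
After op 5 (insert('B')): buf='GBTIYIMA' cursor=2
After op 6 (backspace): buf='GTIYIMA' cursor=1
After op 7 (backspace): buf='TIYIMA' cursor=0
After op 8 (home): buf='TIYIMA' cursor=0
After op 9 (left): buf='TIYIMA' cursor=0
After op 10 (select(1,3) replace("")): buf='TIMA' cursor=1

Answer: 1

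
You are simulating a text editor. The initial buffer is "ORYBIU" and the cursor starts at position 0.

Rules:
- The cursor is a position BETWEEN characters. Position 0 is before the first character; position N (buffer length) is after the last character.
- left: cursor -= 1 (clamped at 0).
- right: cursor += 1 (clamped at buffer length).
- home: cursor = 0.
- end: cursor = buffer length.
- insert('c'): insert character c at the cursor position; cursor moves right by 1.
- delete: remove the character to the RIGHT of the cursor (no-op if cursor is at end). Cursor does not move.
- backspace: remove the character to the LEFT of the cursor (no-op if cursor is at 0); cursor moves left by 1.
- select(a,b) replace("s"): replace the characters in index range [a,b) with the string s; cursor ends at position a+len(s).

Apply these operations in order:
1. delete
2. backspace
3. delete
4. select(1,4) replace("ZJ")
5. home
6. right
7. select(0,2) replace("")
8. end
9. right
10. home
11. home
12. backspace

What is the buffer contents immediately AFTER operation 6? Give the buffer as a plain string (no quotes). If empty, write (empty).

After op 1 (delete): buf='RYBIU' cursor=0
After op 2 (backspace): buf='RYBIU' cursor=0
After op 3 (delete): buf='YBIU' cursor=0
After op 4 (select(1,4) replace("ZJ")): buf='YZJ' cursor=3
After op 5 (home): buf='YZJ' cursor=0
After op 6 (right): buf='YZJ' cursor=1

Answer: YZJ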